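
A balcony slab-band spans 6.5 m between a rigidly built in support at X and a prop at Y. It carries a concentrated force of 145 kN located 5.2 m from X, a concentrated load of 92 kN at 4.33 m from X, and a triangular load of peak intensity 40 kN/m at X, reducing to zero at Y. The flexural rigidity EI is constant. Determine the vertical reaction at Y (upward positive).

R_Y = 175.7 kN

Remove the prop at Y; the released (primary) structure is a cantilever built in at X.
Downward deflection at the released point Y due to the loads:
  point load 145 at a = 5.2: Pa²(3L − a)/(6EI) = 9345/EI
  point load 92 at a = 4.33: Pa²(3L − a)/(6EI) = 4361/EI
  triangular load, peak 40 at the fixed end: w₀L⁴/(30EI) = 2380/EI
  δ_0 = 16086/EI
Flexibility coefficient — unit upward force at Y: δ_{YY} = L³/(3EI) = 91.54/EI.
The prop prevents deflection at Y: R_Y = δ_0/δ_{YY} = 16086/91.54 = 175.7 kN.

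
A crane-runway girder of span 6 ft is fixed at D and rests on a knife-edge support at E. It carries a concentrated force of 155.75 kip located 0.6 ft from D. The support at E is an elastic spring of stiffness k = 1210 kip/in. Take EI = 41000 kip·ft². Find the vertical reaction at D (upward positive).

Release the roller at E. Primary structure: cantilever fixed at D.
Primary-structure tip deflection at E by superposition:
  point load 155.75 at a = 0.6: Pa²(3L − a)/(6EI) = 162.6/EI
Flexibility coefficient — unit upward force at E: δ_{EE} = L³/(3EI) = 72/EI.
With EI = 41000 kip·ft²: δ_0 = 0.003966 ft and δ_{EE} = 0.001756 ft/kip.
Compatibility — the spring shortens by R_E/k under the reaction it provides: δ_0 − R_E·δ_{EE} = R_E/k. With 1/k = 1/(1210×12) ft/kip = 0.000069 ft/kip, R_E = δ_0 / (δ_{EE} + 1/k) = 0.003966 / (0.001756 + 0.000069) = 2.173 kip.
Vertical equilibrium: R_D = ΣP − R_E = 155.8 − 2.173 = 153.6 kip.

R_D = 153.6 kip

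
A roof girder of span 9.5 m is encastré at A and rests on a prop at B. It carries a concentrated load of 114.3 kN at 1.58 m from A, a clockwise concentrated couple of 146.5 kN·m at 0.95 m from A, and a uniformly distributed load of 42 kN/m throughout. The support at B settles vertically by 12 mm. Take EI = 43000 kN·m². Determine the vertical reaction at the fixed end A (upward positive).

Release the roller at B. Primary structure: cantilever fixed at A.
Free-end deflection of the primary structure under the applied loading (downward +):
  point load 114.3 at a = 1.58: Pa²(3L − a)/(6EI) = 1280/EI
  clockwise couple 146.5 at a = 0.95: M₀a(2L − a)/(2EI) = 1256/EI
  UDL 42: wL⁴/(8EI) = 42762/EI
  δ_0 = 45298/EI
Tip deflection under a unit load at B: L³/(3EI) = 285.8/EI.
With EI = 43000 kN·m²: δ_0 = 1.0534 m and δ_{BB} = 0.006646 m/kN.
Compatibility — the beam at B must follow the support down by 0.012 m: δ_0 − R_B·δ_{BB} = 0.012, so R_B = (1.0534 − 0.012)/0.006646 = 156.7 kN.
Vertical equilibrium: R_A = ΣP − R_B = 513.3 − 156.7 = 356.6 kN.

R_A = 356.6 kN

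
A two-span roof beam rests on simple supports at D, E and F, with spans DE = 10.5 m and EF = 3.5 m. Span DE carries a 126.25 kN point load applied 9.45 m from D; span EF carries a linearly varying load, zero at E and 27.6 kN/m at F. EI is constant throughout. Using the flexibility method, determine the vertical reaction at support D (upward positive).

Take M_E as the redundant. Released structure: two simple spans DE and EF with a hinge at E.
Discontinuity in slope at E on the released structure — sum the simple-span end rotations:
  span DE: point load 126.25 at a = 9.45: Pab(L + a)/(6LEI) = 396.7/EI
  span EF: triangular load, peak 27.6: 7w₀L³/(360EI) = 23.01/EI
  relative rotation θ_0 = (396.7 + 23.01)/EI = 419.7/EI
A unit hogging moment at E produces rotation L₁/(3EI) + L₂/(3EI) = 4.667/EI.
Compatibility: M_E·(L₁+L₂)/(3EI) = θ_0, giving M_E = 89.94 kN·m (hogging).
Span DE, ΣM about D with M_E applied at E: R_E^{DE}·10.5 = 1193 + 89.94, so R_E^{DE} = 122.2 kN and R_D = 126.2 − 122.2 = 4.06 kN.

R_D = 4.06 kN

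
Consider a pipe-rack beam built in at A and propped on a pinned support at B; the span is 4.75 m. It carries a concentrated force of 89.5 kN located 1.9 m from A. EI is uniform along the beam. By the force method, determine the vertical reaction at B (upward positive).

Release the roller at B. Primary structure: cantilever fixed at A.
Deflection at B on the released cantilever, summing each load's contribution:
  point load 89.5 at a = 1.9: Pa²(3L − a)/(6EI) = 665/EI
Flexibility coefficient — unit upward force at B: δ_{BB} = L³/(3EI) = 35.72/EI.
Compatibility at B: δ_0 − R_B·δ_{BB} = 0, so R_B = 665/35.72 = 18.62 kN.

R_B = 18.62 kN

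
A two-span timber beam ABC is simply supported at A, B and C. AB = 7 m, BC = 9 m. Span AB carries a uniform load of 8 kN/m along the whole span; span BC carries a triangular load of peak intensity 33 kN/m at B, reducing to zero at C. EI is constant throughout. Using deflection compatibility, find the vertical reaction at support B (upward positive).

R_B = 157.9 kN

Take M_B as the redundant. Released structure: two simple spans AB and BC with a hinge at B.
End slopes at the hinge B, treating each span as simply supported:
  span AB: UDL 8: wL³/(24EI) = 114.3/EI
  span BC: triangular load, peak 33: w₀L³/(45EI) = 534.6/EI
  relative rotation θ_0 = (114.3 + 534.6)/EI = 648.9/EI
A unit hogging moment at B produces rotation L₁/(3EI) + L₂/(3EI) = 5.333/EI.
Compatibility: M_B·(L₁+L₂)/(3EI) = θ_0, giving M_B = 121.7 kN·m (hogging).
Span AB, ΣM about A with M_B applied at B: R_B^{AB}·7 = 196 + 121.7, so R_B^{AB} = 45.38 kN and R_A = 56 − 45.38 = 10.62 kN.
Span BC, ΣM about C: R_B^{BC}·9 = 891 + 121.7, so R_B^{BC} = 112.5 kN and R_C = 148.5 − 112.5 = 35.98 kN.
R_B = 45.38 + 112.5 = 157.9 kN.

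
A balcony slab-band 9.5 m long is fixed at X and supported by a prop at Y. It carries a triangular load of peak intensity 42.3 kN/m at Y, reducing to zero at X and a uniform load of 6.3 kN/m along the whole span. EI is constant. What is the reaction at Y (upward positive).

Choose R_Y as the redundant. The primary structure is the cantilever fixed at X.
Primary-structure tip deflection at Y by superposition:
  triangular load, peak 42.3 at the free end: 11w₀L⁴/(120EI) = 31582/EI
  UDL 6.3: wL⁴/(8EI) = 6414/EI
  δ_0 = 37997/EI
Flexibility coefficient — unit upward force at Y: δ_{YY} = L³/(3EI) = 285.8/EI.
The prop prevents deflection at Y: R_Y = δ_0/δ_{YY} = 37997/285.8 = 133 kN.

R_Y = 133 kN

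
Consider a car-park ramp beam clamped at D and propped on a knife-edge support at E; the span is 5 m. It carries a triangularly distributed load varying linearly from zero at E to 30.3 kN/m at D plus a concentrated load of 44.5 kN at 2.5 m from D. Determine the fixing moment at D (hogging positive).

Take the reaction at E as the redundant and release it; the primary structure is a cantilever fixed at D.
Free-end deflection of the primary structure under the applied loading (downward +):
  triangular load, peak 30.3 at the fixed end: w₀L⁴/(30EI) = 631.2/EI
  point load 44.5 at a = 2.5: Pa²(3L − a)/(6EI) = 579.4/EI
  δ_0 = 1211/EI
Flexibility coefficient — unit upward force at E: δ_{EE} = L³/(3EI) = 41.67/EI.
Compatibility at E: δ_0 − R_E·δ_{EE} = 0, so R_E = 1211/41.67 = 29.06 kN.
Moment equilibrium about D: M_D = Σ(load moments about D) − R_E·L = 237.5 − 29.06×5 = 92.22 kN·m.

M_D = 92.22 kN·m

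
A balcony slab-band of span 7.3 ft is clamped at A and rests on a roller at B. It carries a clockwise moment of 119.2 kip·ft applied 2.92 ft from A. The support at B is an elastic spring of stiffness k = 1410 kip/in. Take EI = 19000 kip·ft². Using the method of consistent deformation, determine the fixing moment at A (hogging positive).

M_A = 5.75 kip·ft

Release the roller at B. Primary structure: cantilever fixed at A.
Free-end deflection of the primary structure under the applied loading (downward +):
  clockwise couple 119.2 at a = 2.92: M₀a(2L − a)/(2EI) = 2033/EI
Tip deflection under a unit load at B: L³/(3EI) = 129.7/EI.
With EI = 19000 kip·ft²: δ_0 = 0.10698 ft and δ_{BB} = 0.006825 ft/kip.
Compatibility — the spring shortens by R_B/k under the reaction it provides: δ_0 − R_B·δ_{BB} = R_B/k. With 1/k = 1/(1410×12) ft/kip = 0.000059 ft/kip, R_B = δ_0 / (δ_{BB} + 1/k) = 0.10698 / (0.006825 + 0.000059) = 15.54 kip.
Moment equilibrium about A: M_A = Σ(load moments about A) − R_B·L = 119.2 − 15.54×7.3 = 5.75 kip·ft.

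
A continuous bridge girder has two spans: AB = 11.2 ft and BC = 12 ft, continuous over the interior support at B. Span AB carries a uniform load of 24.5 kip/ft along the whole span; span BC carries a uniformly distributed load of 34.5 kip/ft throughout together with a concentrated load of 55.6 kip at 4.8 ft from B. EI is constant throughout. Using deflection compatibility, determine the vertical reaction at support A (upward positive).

R_A = 86.05 kip

Insert a hinge at B; M_B is the redundant, and each span becomes simply supported.
End slopes at the hinge B, treating each span as simply supported:
  span AB: UDL 24.5: wL³/(24EI) = 1434/EI
  span BC: UDL 34.5: wL³/(24EI) = 2484/EI
  span BC: point load 55.6 at a = 4.8: Pab(L + b)/(6LEI) = 512.4/EI
  relative rotation θ_0 = (1434 + 2996)/EI = 4431/EI
A unit hogging moment at B produces rotation L₁/(3EI) + L₂/(3EI) = 7.733/EI.
Compatibility: M_B·(L₁+L₂)/(3EI) = θ_0, giving M_B = 572.9 kip·ft (hogging).
Span AB, ΣM about A with M_B applied at B: R_B^{AB}·11.2 = 1537 + 572.9, so R_B^{AB} = 188.4 kip and R_A = 274.4 − 188.4 = 86.05 kip.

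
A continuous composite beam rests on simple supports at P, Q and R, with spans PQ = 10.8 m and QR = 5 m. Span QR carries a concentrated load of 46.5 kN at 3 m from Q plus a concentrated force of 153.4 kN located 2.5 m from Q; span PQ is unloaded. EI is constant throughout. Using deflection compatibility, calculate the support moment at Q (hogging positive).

Take M_Q as the redundant. Released structure: two simple spans PQ and QR with a hinge at Q.
Rotations at Q on the released spans (each span's end-slope, ×1/EI):
  span QR: point load 46.5 at a = 3: Pab(L + b)/(6LEI) = 65.1/EI
  span QR: point load 153.4 at a = 2.5: Pab(L + b)/(6LEI) = 239.7/EI
  relative rotation θ_0 = (0 + 304.8)/EI = 304.8/EI
A unit hogging moment at Q produces rotation L₁/(3EI) + L₂/(3EI) = 5.267/EI.
Compatibility: M_Q·(L₁+L₂)/(3EI) = θ_0, giving M_Q = 57.87 kN·m (hogging).

M_Q = 57.87 kN·m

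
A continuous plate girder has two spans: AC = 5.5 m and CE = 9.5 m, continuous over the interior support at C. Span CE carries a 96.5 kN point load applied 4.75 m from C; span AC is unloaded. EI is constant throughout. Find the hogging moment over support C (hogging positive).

Take M_C as the redundant. Released structure: two simple spans AC and CE with a hinge at C.
Discontinuity in slope at C on the released structure — sum the simple-span end rotations:
  span CE: point load 96.5 at a = 4.75: Pab(L + b)/(6LEI) = 544.3/EI
  relative rotation θ_0 = (0 + 544.3)/EI = 544.3/EI
A unit hogging moment at C produces rotation L₁/(3EI) + L₂/(3EI) = 5/EI.
Slope continuity at C: θ_0 = M_C·5/EI, so M_C = 544.3/5 = 108.9 kN·m (hogging).

M_C = 108.9 kN·m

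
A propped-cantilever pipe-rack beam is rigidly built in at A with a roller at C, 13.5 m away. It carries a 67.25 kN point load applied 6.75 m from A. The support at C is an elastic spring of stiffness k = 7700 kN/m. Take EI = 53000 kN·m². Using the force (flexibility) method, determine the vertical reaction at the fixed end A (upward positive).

R_A = 46.41 kN

Release the roller at C. Primary structure: cantilever fixed at A.
Primary-structure tip deflection at C by superposition:
  point load 67.25 at a = 6.75: Pa²(3L − a)/(6EI) = 17235/EI
Tip deflection under a unit load at C: L³/(3EI) = 820.1/EI.
With EI = 53000 kN·m²: δ_0 = 0.3252 m and δ_{CC} = 0.015474 m/kN.
Compatibility — the spring shortens by R_C/k under the reaction it provides: δ_0 − R_C·δ_{CC} = R_C/k. With 1/k = 0.00013 m/kN, R_C = δ_0 / (δ_{CC} + 1/k) = 0.3252 / (0.015474 + 0.00013) = 20.84 kN.
Vertical equilibrium: R_A = ΣP − R_C = 67.25 − 20.84 = 46.41 kN.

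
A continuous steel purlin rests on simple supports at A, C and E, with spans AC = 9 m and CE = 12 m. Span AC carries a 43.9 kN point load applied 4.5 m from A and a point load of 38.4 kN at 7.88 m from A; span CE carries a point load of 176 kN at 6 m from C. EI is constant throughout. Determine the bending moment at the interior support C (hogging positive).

M_C = 273.2 kN·m

Take M_C as the redundant. Released structure: two simple spans AC and CE with a hinge at C.
Discontinuity in slope at C on the released structure — sum the simple-span end rotations:
  span AC: point load 43.9 at a = 4.5: Pab(L + a)/(6LEI) = 222.2/EI
  span AC: point load 38.4 at a = 7.88: Pab(L + a)/(6LEI) = 105.9/EI
  span CE: point load 176 at a = 6: Pab(L + b)/(6LEI) = 1584/EI
  relative rotation θ_0 = (328.2 + 1584)/EI = 1912/EI
A unit hogging moment at C produces rotation L₁/(3EI) + L₂/(3EI) = 7/EI.
Slope continuity at C: θ_0 = M_C·7/EI, so M_C = 1912/7 = 273.2 kN·m (hogging).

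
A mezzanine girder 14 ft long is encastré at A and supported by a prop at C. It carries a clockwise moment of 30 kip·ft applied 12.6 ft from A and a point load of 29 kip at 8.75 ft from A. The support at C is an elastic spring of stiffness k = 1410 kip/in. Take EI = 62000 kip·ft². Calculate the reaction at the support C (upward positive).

R_C = 16.57 kip

Remove the prop at C; the released (primary) structure is a cantilever built in at A.
Primary-structure tip deflection at C by superposition:
  clockwise couple 30 at a = 12.6: M₀a(2L − a)/(2EI) = 2911/EI
  point load 29 at a = 8.75: Pa²(3L − a)/(6EI) = 12304/EI
  δ_0 = 15215/EI
Flexibility coefficient — unit upward force at C: δ_{CC} = L³/(3EI) = 914.7/EI.
With EI = 62000 kip·ft²: δ_0 = 0.2454 ft and δ_{CC} = 0.014753 ft/kip.
Compatibility — the spring shortens by R_C/k under the reaction it provides: δ_0 − R_C·δ_{CC} = R_C/k. With 1/k = 1/(1410×12) ft/kip = 0.000059 ft/kip, R_C = δ_0 / (δ_{CC} + 1/k) = 0.2454 / (0.014753 + 0.000059) = 16.57 kip.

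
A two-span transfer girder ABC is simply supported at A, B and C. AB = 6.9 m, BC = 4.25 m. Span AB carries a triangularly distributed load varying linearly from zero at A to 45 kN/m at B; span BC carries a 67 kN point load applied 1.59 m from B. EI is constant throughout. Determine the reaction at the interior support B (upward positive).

Insert a hinge at B; M_B is the redundant, and each span becomes simply supported.
Rotations at B on the released spans (each span's end-slope, ×1/EI):
  span AB: triangular load, peak 45: w₀L³/(45EI) = 328.5/EI
  span BC: point load 67 at a = 1.59: Pab(L + b)/(6LEI) = 76.79/EI
  relative rotation θ_0 = (328.5 + 76.79)/EI = 405.3/EI
A unit hogging moment at B produces rotation L₁/(3EI) + L₂/(3EI) = 3.717/EI.
Compatibility: M_B·(L₁+L₂)/(3EI) = θ_0, giving M_B = 109 kN·m (hogging).
Span AB, ΣM about A with M_B applied at B: R_B^{AB}·6.9 = 714.1 + 109, so R_B^{AB} = 119.3 kN and R_A = 155.2 − 119.3 = 35.95 kN.
Span BC, ΣM about C: R_B^{BC}·4.25 = 178.2 + 109, so R_B^{BC} = 67.59 kN and R_C = 67 − 67.59 = -0.5926 kN.
R_B = 119.3 + 67.59 = 186.9 kN.

R_B = 186.9 kN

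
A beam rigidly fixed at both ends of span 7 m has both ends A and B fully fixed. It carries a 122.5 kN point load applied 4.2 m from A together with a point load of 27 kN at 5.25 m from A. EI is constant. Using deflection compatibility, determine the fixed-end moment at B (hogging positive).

M_B = 150.1 kN·m

Take the two fixed-end moments M_A, M_B as redundants; the released structure is the simple span AB.
End rotations of the released simple span under the applied load (×1/EI):
  at A: point load 122.5 at a = 4.2: Pab(L + b)/(6LEI) = 336.1/EI
  at B: point load 122.5 at a = 4.2: Pab(L + a)/(6LEI) = 384.2/EI
  at A: point load 27 at a = 5.25: Pab(L + b)/(6LEI) = 51.68/EI
  at B: point load 27 at a = 5.25: Pab(L + a)/(6LEI) = 72.35/EI
  θ_A0 = 387.8/EI,  θ_B0 = 456.5/EI
Flexibility coefficients: a unit moment at one end gives L/(3EI) there and L/(6EI) at the far end, so f₁₁ = f₂₂ = 2.333/EI and f₁₂ = f₂₁ = 1.167/EI.
Compatibility — zero rotation at each built-in end:
  2.333 M_A + 1.167 M_B = 387.8
  1.167 M_A + 2.333 M_B = 456.5
Solving the pair gives M_A = 91.18 kN·m and M_B = 150.1 kN·m (hogging).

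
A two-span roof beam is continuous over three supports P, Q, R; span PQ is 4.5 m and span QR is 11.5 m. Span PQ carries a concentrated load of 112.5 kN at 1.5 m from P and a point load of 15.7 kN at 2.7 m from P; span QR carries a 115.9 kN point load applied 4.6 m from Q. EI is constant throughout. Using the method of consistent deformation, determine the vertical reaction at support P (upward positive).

Take M_Q as the redundant. Released structure: two simple spans PQ and QR with a hinge at Q.
Rotations at Q on the released spans (each span's end-slope, ×1/EI):
  span PQ: point load 112.5 at a = 1.5: Pab(L + a)/(6LEI) = 112.5/EI
  span PQ: point load 15.7 at a = 2.7: Pab(L + a)/(6LEI) = 20.35/EI
  span QR: point load 115.9 at a = 4.6: Pab(L + b)/(6LEI) = 981/EI
  relative rotation θ_0 = (132.8 + 981)/EI = 1114/EI
A unit hogging moment at Q produces rotation L₁/(3EI) + L₂/(3EI) = 5.333/EI.
Compatibility: M_Q·(L₁+L₂)/(3EI) = θ_0, giving M_Q = 208.8 kN·m (hogging).
Span PQ, ΣM about P with M_Q applied at Q: R_Q^{PQ}·4.5 = 211.1 + 208.8, so R_Q^{PQ} = 93.33 kN and R_P = 128.2 − 93.33 = 34.87 kN.

R_P = 34.87 kN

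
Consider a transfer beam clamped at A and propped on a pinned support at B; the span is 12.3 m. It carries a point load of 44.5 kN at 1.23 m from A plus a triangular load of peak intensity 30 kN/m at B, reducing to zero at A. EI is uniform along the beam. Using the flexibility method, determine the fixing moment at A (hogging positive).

Take the reaction at B as the redundant and release it; the primary structure is a cantilever fixed at A.
Downward deflection at the released point B due to the loads:
  point load 44.5 at a = 1.23: Pa²(3L − a)/(6EI) = 400.2/EI
  triangular load, peak 30 at the free end: 11w₀L⁴/(120EI) = 62944/EI
  δ_0 = 63344/EI
Tip deflection under a unit load at B: L³/(3EI) = 620.3/EI.
Compatibility at B: δ_0 − R_B·δ_{BB} = 0, so R_B = 63344/620.3 = 102.1 kN.
Moment equilibrium about A: M_A = Σ(load moments about A) − R_B·L = 1568 − 102.1×12.3 = 311.6 kN·m.

M_A = 311.6 kN·m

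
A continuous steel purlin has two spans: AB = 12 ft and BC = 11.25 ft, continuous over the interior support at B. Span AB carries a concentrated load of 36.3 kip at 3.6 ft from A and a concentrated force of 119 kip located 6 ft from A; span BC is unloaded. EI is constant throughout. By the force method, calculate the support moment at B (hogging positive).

M_B = 168.9 kip·ft

Take M_B as the redundant. Released structure: two simple spans AB and BC with a hinge at B.
End slopes at the hinge B, treating each span as simply supported:
  span AB: point load 36.3 at a = 3.6: Pab(L + a)/(6LEI) = 237.8/EI
  span AB: point load 119 at a = 6: Pab(L + a)/(6LEI) = 1071/EI
  relative rotation θ_0 = (1309 + 0)/EI = 1309/EI
A unit hogging moment at B produces rotation L₁/(3EI) + L₂/(3EI) = 7.75/EI.
Slope continuity at B: θ_0 = M_B·7.75/EI, so M_B = 1309/7.75 = 168.9 kip·ft (hogging).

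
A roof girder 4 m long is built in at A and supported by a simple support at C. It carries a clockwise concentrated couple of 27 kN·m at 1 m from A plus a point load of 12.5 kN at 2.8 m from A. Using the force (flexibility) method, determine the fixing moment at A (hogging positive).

Release the roller at C. Primary structure: cantilever fixed at A.
Free-end deflection of the primary structure under the applied loading (downward +):
  clockwise couple 27 at a = 1: M₀a(2L − a)/(2EI) = 94.5/EI
  point load 12.5 at a = 2.8: Pa²(3L − a)/(6EI) = 150.3/EI
  δ_0 = 244.8/EI
Tip deflection under a unit load at C: L³/(3EI) = 21.33/EI.
Compatibility at C: δ_0 − R_C·δ_{CC} = 0, so R_C = 244.8/21.33 = 11.47 kN.
Moment equilibrium about A: M_A = Σ(load moments about A) − R_C·L = 62 − 11.47×4 = 16.11 kN·m.

M_A = 16.11 kN·m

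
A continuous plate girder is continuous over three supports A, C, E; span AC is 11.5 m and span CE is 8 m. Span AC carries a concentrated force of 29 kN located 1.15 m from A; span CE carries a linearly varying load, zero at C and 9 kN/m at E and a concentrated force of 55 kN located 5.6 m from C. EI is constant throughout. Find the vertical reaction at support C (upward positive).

R_C = 41.61 kN

Insert a hinge at C; M_C is the redundant, and each span becomes simply supported.
Discontinuity in slope at C on the released structure — sum the simple-span end rotations:
  span AC: point load 29 at a = 1.15: Pab(L + a)/(6LEI) = 63.28/EI
  span CE: triangular load, peak 9: 7w₀L³/(360EI) = 89.6/EI
  span CE: point load 55 at a = 5.6: Pab(L + b)/(6LEI) = 160.2/EI
  relative rotation θ_0 = (63.28 + 249.8)/EI = 313/EI
A unit hogging moment at C produces rotation L₁/(3EI) + L₂/(3EI) = 6.5/EI.
Slope continuity at C: θ_0 = M_C·6.5/EI, so M_C = 313/6.5 = 48.16 kN·m (hogging).
Span AC, ΣM about A with M_C applied at C: R_C^{AC}·11.5 = 33.35 + 48.16, so R_C^{AC} = 7.088 kN and R_A = 29 − 7.088 = 21.91 kN.
Span CE, ΣM about E: R_C^{CE}·8 = 228 + 48.16, so R_C^{CE} = 34.52 kN and R_E = 91 − 34.52 = 56.48 kN.
R_C = 7.088 + 34.52 = 41.61 kN.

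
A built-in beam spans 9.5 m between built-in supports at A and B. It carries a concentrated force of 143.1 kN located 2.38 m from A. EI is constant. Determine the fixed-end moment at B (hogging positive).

Take the two fixed-end moments M_A, M_B as redundants; the released structure is the simple span AB.
End rotations of the released simple span under the applied load (×1/EI):
  at A: point load 143.1 at a = 2.38: Pab(L + b)/(6LEI) = 707.1/EI
  at B: point load 143.1 at a = 2.38: Pab(L + a)/(6LEI) = 505.4/EI
  θ_A0 = 707.1/EI,  θ_B0 = 505.4/EI
Flexibility coefficients: a unit moment at one end gives L/(3EI) there and L/(6EI) at the far end, so f₁₁ = f₂₂ = 3.167/EI and f₁₂ = f₂₁ = 1.583/EI.
Compatibility — zero rotation at each built-in end:
  3.167 M_A + 1.583 M_B = 707.1
  1.583 M_A + 3.167 M_B = 505.4
Solving the pair gives M_A = 191.3 kN·m and M_B = 63.95 kN·m (hogging).

M_B = 63.95 kN·m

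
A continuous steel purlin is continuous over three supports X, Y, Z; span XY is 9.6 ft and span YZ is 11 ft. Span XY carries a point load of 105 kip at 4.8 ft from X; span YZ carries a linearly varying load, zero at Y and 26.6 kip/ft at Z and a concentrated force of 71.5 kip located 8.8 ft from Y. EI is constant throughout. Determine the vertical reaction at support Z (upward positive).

R_Z = 133.9 kip

Release continuity at Y by inserting a hinge; the redundant is the internal moment M_Y. The primary structure is two simply-supported spans XY and YZ.
Discontinuity in slope at Y on the released structure — sum the simple-span end rotations:
  span XY: point load 105 at a = 4.8: Pab(L + a)/(6LEI) = 604.8/EI
  span YZ: triangular load, peak 26.6: 7w₀L³/(360EI) = 688.4/EI
  span YZ: point load 71.5 at a = 8.8: Pab(L + b)/(6LEI) = 276.8/EI
  relative rotation θ_0 = (604.8 + 965.3)/EI = 1570/EI
A unit hogging moment at Y produces rotation L₁/(3EI) + L₂/(3EI) = 6.867/EI.
Slope continuity at Y: θ_0 = M_Y·6.867/EI, so M_Y = 1570/6.867 = 228.7 kip·ft (hogging).
Span YZ, ΣM about Z: R_Y^{YZ}·11 = 693.7 + 228.7, so R_Y^{YZ} = 83.85 kip and R_Z = 217.8 − 83.85 = 133.9 kip.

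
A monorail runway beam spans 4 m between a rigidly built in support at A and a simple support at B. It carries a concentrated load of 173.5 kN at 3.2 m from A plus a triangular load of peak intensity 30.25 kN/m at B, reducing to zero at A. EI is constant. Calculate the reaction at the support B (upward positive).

R_B = 155.4 kN

Release the roller at B. Primary structure: cantilever fixed at A.
Downward deflection at the released point B due to the loads:
  point load 173.5 at a = 3.2: Pa²(3L − a)/(6EI) = 2606/EI
  triangular load, peak 30.25 at the free end: 11w₀L⁴/(120EI) = 709.9/EI
  δ_0 = 3316/EI
Tip deflection under a unit load at B: L³/(3EI) = 21.33/EI.
Compatibility at B: δ_0 − R_B·δ_{BB} = 0, so R_B = 3316/21.33 = 155.4 kN.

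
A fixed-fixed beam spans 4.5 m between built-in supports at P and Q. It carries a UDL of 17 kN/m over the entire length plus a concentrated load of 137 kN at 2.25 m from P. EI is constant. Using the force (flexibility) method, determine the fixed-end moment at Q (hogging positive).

Release both end moments; the primary structure is a simply-supported span PQ with redundants M_P and M_Q.
End rotations of the released simple span under the applied load (×1/EI):
  at P: UDL 17: wL³/(24EI) = 64.55/EI
  at Q: UDL 17: wL³/(24EI) = 64.55/EI
  at P: point load 137 at a = 2.25: Pab(L + b)/(6LEI) = 173.4/EI
  at Q: point load 137 at a = 2.25: Pab(L + a)/(6LEI) = 173.4/EI
  θ_P0 = 237.9/EI,  θ_Q0 = 237.9/EI
Flexibility coefficients: a unit moment at one end gives L/(3EI) there and L/(6EI) at the far end, so f₁₁ = f₂₂ = 1.5/EI and f₁₂ = f₂₁ = 0.75/EI.
Compatibility — zero rotation at each built-in end:
  1.5 M_P + 0.75 M_Q = 237.9
  0.75 M_P + 1.5 M_Q = 237.9
Solving the pair gives M_P = 105.8 kN·m and M_Q = 105.8 kN·m (hogging).

M_Q = 105.8 kN·m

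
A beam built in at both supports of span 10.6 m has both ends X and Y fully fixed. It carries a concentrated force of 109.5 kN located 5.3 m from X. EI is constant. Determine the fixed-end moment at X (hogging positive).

M_X = 145.1 kN·m

Take the two fixed-end moments M_X, M_Y as redundants; the released structure is the simple span XY.
On the primary (simply-supported) span, the end slopes from the loading are:
  at X: point load 109.5 at a = 5.3: Pab(L + b)/(6LEI) = 769/EI
  at Y: point load 109.5 at a = 5.3: Pab(L + a)/(6LEI) = 769/EI
  θ_X0 = 769/EI,  θ_Y0 = 769/EI
Flexibility coefficients: a unit moment at one end gives L/(3EI) there and L/(6EI) at the far end, so f₁₁ = f₂₂ = 3.533/EI and f₁₂ = f₂₁ = 1.767/EI.
Compatibility — zero rotation at each built-in end:
  3.533 M_X + 1.767 M_Y = 769
  1.767 M_X + 3.533 M_Y = 769
Solving the pair gives M_X = 145.1 kN·m and M_Y = 145.1 kN·m (hogging).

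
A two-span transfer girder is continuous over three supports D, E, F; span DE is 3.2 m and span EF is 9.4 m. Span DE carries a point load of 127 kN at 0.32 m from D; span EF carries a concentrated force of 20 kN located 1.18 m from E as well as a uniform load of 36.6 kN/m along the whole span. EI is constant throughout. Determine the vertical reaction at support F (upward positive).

R_F = 140.4 kN

Take M_E as the redundant. Released structure: two simple spans DE and EF with a hinge at E.
Rotations at E on the released spans (each span's end-slope, ×1/EI):
  span DE: point load 127 at a = 0.32: Pab(L + a)/(6LEI) = 21.46/EI
  span EF: point load 20 at a = 1.18: Pab(L + b)/(6LEI) = 60.61/EI
  span EF: UDL 36.6: wL³/(24EI) = 1267/EI
  relative rotation θ_0 = (21.46 + 1327)/EI = 1349/EI
A unit hogging moment at E produces rotation L₁/(3EI) + L₂/(3EI) = 4.2/EI.
Compatibility: M_E·(L₁+L₂)/(3EI) = θ_0, giving M_E = 321.1 kN·m (hogging).
Span EF, ΣM about F: R_E^{EF}·9.4 = 1781 + 321.1, so R_E^{EF} = 223.7 kN and R_F = 364 − 223.7 = 140.4 kN.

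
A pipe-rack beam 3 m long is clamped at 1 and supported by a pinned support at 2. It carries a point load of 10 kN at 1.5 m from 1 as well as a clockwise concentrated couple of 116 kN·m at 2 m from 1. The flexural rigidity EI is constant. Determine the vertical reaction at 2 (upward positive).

Choose R_2 as the redundant. The primary structure is the cantilever fixed at 1.
Deflection at 2 on the released cantilever, summing each load's contribution:
  point load 10 at a = 1.5: Pa²(3L − a)/(6EI) = 28.12/EI
  clockwise couple 116 at a = 2: M₀a(2L − a)/(2EI) = 464/EI
  δ_0 = 492.1/EI
Flexibility coefficient — unit upward force at 2: δ_{22} = L³/(3EI) = 9/EI.
The prop prevents deflection at 2: R_2 = δ_0/δ_{22} = 492.1/9 = 54.68 kN.

R_2 = 54.68 kN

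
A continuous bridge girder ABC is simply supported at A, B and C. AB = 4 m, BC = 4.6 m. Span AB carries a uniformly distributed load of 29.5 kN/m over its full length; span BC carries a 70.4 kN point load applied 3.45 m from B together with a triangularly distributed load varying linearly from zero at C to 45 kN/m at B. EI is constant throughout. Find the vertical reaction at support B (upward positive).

Release continuity at B by inserting a hinge; the redundant is the internal moment M_B. The primary structure is two simply-supported spans AB and BC.
Discontinuity in slope at B on the released structure — sum the simple-span end rotations:
  span AB: UDL 29.5: wL³/(24EI) = 78.67/EI
  span BC: point load 70.4 at a = 3.45: Pab(L + b)/(6LEI) = 58.19/EI
  span BC: triangular load, peak 45: w₀L³/(45EI) = 97.34/EI
  relative rotation θ_0 = (78.67 + 155.5)/EI = 234.2/EI
A unit hogging moment at B produces rotation L₁/(3EI) + L₂/(3EI) = 2.867/EI.
Compatibility: M_B·(L₁+L₂)/(3EI) = θ_0, giving M_B = 81.7 kN·m (hogging).
Span AB, ΣM about A with M_B applied at B: R_B^{AB}·4 = 236 + 81.7, so R_B^{AB} = 79.42 kN and R_A = 118 − 79.42 = 38.58 kN.
Span BC, ΣM about C: R_B^{BC}·4.6 = 398.4 + 81.7, so R_B^{BC} = 104.4 kN and R_C = 173.9 − 104.4 = 69.54 kN.
R_B = 79.42 + 104.4 = 183.8 kN.

R_B = 183.8 kN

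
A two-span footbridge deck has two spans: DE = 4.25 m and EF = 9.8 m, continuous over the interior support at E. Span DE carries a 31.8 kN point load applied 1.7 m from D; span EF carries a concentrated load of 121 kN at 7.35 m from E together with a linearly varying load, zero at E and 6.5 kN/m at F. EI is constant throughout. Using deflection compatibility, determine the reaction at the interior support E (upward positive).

Insert a hinge at E; M_E is the redundant, and each span becomes simply supported.
Rotations at E on the released spans (each span's end-slope, ×1/EI):
  span DE: point load 31.8 at a = 1.7: Pab(L + a)/(6LEI) = 32.17/EI
  span EF: point load 121 at a = 7.35: Pab(L + b)/(6LEI) = 453.9/EI
  span EF: triangular load, peak 6.5: 7w₀L³/(360EI) = 119/EI
  relative rotation θ_0 = (32.17 + 572.9)/EI = 605.1/EI
A unit hogging moment at E produces rotation L₁/(3EI) + L₂/(3EI) = 4.683/EI.
Slope continuity at E: θ_0 = M_E·4.683/EI, so M_E = 605.1/4.683 = 129.2 kN·m (hogging).
Span DE, ΣM about D with M_E applied at E: R_E^{DE}·4.25 = 54.06 + 129.2, so R_E^{DE} = 43.12 kN and R_D = 31.8 − 43.12 = -11.32 kN.
Span EF, ΣM about F: R_E^{EF}·9.8 = 400.5 + 129.2, so R_E^{EF} = 54.05 kN and R_F = 152.8 − 54.05 = 98.8 kN.
R_E = 43.12 + 54.05 = 97.17 kN.

R_E = 97.17 kN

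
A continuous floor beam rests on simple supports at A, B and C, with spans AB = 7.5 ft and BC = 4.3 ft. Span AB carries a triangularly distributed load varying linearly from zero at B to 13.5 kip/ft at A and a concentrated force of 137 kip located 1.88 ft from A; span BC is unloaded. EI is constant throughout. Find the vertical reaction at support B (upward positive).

Take M_B as the redundant. Released structure: two simple spans AB and BC with a hinge at B.
Discontinuity in slope at B on the released structure — sum the simple-span end rotations:
  span AB: triangular load, peak 13.5: 7w₀L³/(360EI) = 110.7/EI
  span AB: point load 137 at a = 1.88: Pab(L + a)/(6LEI) = 301.7/EI
  relative rotation θ_0 = (412.5 + 0)/EI = 412.5/EI
A unit hogging moment at B produces rotation L₁/(3EI) + L₂/(3EI) = 3.933/EI.
Compatibility: M_B·(L₁+L₂)/(3EI) = θ_0, giving M_B = 104.9 kip·ft (hogging).
Span AB, ΣM about A with M_B applied at B: R_B^{AB}·7.5 = 384.1 + 104.9, so R_B^{AB} = 65.2 kip and R_A = 187.6 − 65.2 = 122.4 kip.
Span BC, ΣM about C: R_B^{BC}·4.3 = 0 + 104.9, so R_B^{BC} = 24.39 kip and R_C = 0 − 24.39 = -24.39 kip.
R_B = 65.2 + 24.39 = 89.58 kip.

R_B = 89.58 kip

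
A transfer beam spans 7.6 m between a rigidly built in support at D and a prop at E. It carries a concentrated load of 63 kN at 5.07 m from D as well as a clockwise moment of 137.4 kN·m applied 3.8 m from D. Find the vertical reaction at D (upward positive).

R_D = 9.958 kN

Take the reaction at E as the redundant and release it; the primary structure is a cantilever fixed at D.
Primary-structure tip deflection at E by superposition:
  point load 63 at a = 5.07: Pa²(3L − a)/(6EI) = 4785/EI
  clockwise couple 137.4 at a = 3.8: M₀a(2L − a)/(2EI) = 2976/EI
  δ_0 = 7761/EI
Tip deflection under a unit load at E: L³/(3EI) = 146.3/EI.
Compatibility at E: δ_0 − R_E·δ_{EE} = 0, so R_E = 7761/146.3 = 53.04 kN.
Vertical equilibrium: R_D = ΣP − R_E = 63 − 53.04 = 9.958 kN.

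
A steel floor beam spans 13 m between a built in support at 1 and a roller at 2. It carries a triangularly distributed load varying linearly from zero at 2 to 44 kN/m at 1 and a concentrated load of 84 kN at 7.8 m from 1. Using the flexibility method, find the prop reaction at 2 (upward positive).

R_2 = 93.49 kN

Take the reaction at 2 as the redundant and release it; the primary structure is a cantilever fixed at 1.
Deflection at 2 on the released cantilever, summing each load's contribution:
  triangular load, peak 44 at the fixed end: w₀L⁴/(30EI) = 41889/EI
  point load 84 at a = 7.8: Pa²(3L − a)/(6EI) = 26575/EI
  δ_0 = 68464/EI
Flexibility coefficient — unit upward force at 2: δ_{22} = L³/(3EI) = 732.3/EI.
The prop prevents deflection at 2: R_2 = δ_0/δ_{22} = 68464/732.3 = 93.49 kN.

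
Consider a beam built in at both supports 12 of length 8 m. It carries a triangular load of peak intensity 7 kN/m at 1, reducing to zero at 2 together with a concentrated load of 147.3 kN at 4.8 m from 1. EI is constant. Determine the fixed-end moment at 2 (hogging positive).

Release both end moments; the primary structure is a simply-supported span 12 with redundants M_1 and M_2.
On the primary (simply-supported) span, the end slopes from the loading are:
  at 1: triangular load, peak 7: w₀L³/(45EI) = 79.64/EI
  at 2: triangular load, peak 7: 7w₀L³/(360EI) = 69.69/EI
  at 1: point load 147.3 at a = 4.8: Pab(L + b)/(6LEI) = 527.9/EI
  at 2: point load 147.3 at a = 4.8: Pab(L + a)/(6LEI) = 603.3/EI
  θ_10 = 607.6/EI,  θ_20 = 673/EI
Flexibility coefficients: a unit moment at one end gives L/(3EI) there and L/(6EI) at the far end, so f₁₁ = f₂₂ = 2.667/EI and f₁₂ = f₂₁ = 1.333/EI.
Compatibility — zero rotation at each built-in end:
  2.667 M_1 + 1.333 M_2 = 607.6
  1.333 M_1 + 2.667 M_2 = 673
Solving the pair gives M_1 = 135.5 kN·m and M_2 = 184.6 kN·m (hogging).

M_2 = 184.6 kN·m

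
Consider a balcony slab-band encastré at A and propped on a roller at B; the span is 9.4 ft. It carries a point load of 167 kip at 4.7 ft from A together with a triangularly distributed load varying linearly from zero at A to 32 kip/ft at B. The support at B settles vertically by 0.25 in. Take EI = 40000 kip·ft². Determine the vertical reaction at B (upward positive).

R_B = 131.9 kip

Take the reaction at B as the redundant and release it; the primary structure is a cantilever fixed at A.
Deflection at B on the released cantilever, summing each load's contribution:
  point load 167 at a = 4.7: Pa²(3L − a)/(6EI) = 14449/EI
  triangular load, peak 32 at the free end: 11w₀L⁴/(120EI) = 22902/EI
  δ_0 = 37351/EI
Tip deflection under a unit load at B: L³/(3EI) = 276.9/EI.
With EI = 40000 kip·ft²: δ_0 = 0.93377 ft and δ_{BB} = 0.006922 ft/kip.
Compatibility — the beam at B must follow the support down by 0.02083 ft: δ_0 − R_B·δ_{BB} = 0.02083, so R_B = (0.93377 − 0.02083)/0.006922 = 131.9 kip.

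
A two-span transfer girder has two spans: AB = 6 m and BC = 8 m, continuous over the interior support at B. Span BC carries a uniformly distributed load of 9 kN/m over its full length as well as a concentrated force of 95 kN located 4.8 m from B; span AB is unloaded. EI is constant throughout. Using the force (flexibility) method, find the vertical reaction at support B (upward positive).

R_B = 107.3 kN

Release continuity at B by inserting a hinge; the redundant is the internal moment M_B. The primary structure is two simply-supported spans AB and BC.
Discontinuity in slope at B on the released structure — sum the simple-span end rotations:
  span BC: UDL 9: wL³/(24EI) = 192/EI
  span BC: point load 95 at a = 4.8: Pab(L + b)/(6LEI) = 340.5/EI
  relative rotation θ_0 = (0 + 532.5)/EI = 532.5/EI
A unit hogging moment at B produces rotation L₁/(3EI) + L₂/(3EI) = 4.667/EI.
Slope continuity at B: θ_0 = M_B·4.667/EI, so M_B = 532.5/4.667 = 114.1 kN·m (hogging).
Span AB, ΣM about A with M_B applied at B: R_B^{AB}·6 = 0 + 114.1, so R_B^{AB} = 19.02 kN and R_A = 0 − 19.02 = -19.02 kN.
Span BC, ΣM about C: R_B^{BC}·8 = 592 + 114.1, so R_B^{BC} = 88.26 kN and R_C = 167 − 88.26 = 78.74 kN.
R_B = 19.02 + 88.26 = 107.3 kN.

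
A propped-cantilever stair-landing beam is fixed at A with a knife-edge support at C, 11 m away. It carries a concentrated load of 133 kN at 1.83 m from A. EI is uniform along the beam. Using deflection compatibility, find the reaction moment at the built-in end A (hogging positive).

M_A = 186 kN·m

Remove the prop at C; the released (primary) structure is a cantilever built in at A.
Deflection at C on the released cantilever, summing each load's contribution:
  point load 133 at a = 1.83: Pa²(3L − a)/(6EI) = 2314/EI
Tip deflection under a unit load at C: L³/(3EI) = 443.7/EI.
The prop prevents deflection at C: R_C = δ_0/δ_{CC} = 2314/443.7 = 5.215 kN.
Moment equilibrium about A: M_A = Σ(load moments about A) − R_C·L = 243.4 − 5.215×11 = 186 kN·m.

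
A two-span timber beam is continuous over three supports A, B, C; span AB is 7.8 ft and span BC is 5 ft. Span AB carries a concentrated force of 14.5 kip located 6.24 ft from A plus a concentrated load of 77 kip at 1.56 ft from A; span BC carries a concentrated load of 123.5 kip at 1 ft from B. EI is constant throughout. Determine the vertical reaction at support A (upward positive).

Take M_B as the redundant. Released structure: two simple spans AB and BC with a hinge at B.
End slopes at the hinge B, treating each span as simply supported:
  span AB: point load 14.5 at a = 6.24: Pab(L + a)/(6LEI) = 42.34/EI
  span AB: point load 77 at a = 1.56: Pab(L + a)/(6LEI) = 149.9/EI
  span BC: point load 123.5 at a = 1: Pab(L + b)/(6LEI) = 148.2/EI
  relative rotation θ_0 = (192.3 + 148.2)/EI = 340.5/EI
A unit hogging moment at B produces rotation L₁/(3EI) + L₂/(3EI) = 4.267/EI.
Slope continuity at B: θ_0 = M_B·4.267/EI, so M_B = 340.5/4.267 = 79.79 kip·ft (hogging).
Span AB, ΣM about A with M_B applied at B: R_B^{AB}·7.8 = 210.6 + 79.79, so R_B^{AB} = 37.23 kip and R_A = 91.5 − 37.23 = 54.27 kip.

R_A = 54.27 kip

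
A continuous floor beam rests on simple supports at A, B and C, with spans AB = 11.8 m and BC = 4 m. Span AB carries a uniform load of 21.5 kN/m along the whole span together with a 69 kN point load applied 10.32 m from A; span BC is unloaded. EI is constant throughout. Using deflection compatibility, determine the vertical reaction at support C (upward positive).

R_C = -85.5 kN

Insert a hinge at B; M_B is the redundant, and each span becomes simply supported.
Rotations at B on the released spans (each span's end-slope, ×1/EI):
  span AB: UDL 21.5: wL³/(24EI) = 1472/EI
  span AB: point load 69 at a = 10.32: Pab(L + a)/(6LEI) = 329.3/EI
  relative rotation θ_0 = (1801 + 0)/EI = 1801/EI
A unit hogging moment at B produces rotation L₁/(3EI) + L₂/(3EI) = 5.267/EI.
Slope continuity at B: θ_0 = M_B·5.267/EI, so M_B = 1801/5.267 = 342 kN·m (hogging).
Span BC, ΣM about C: R_B^{BC}·4 = 0 + 342, so R_B^{BC} = 85.5 kN and R_C = 0 − 85.5 = -85.5 kN.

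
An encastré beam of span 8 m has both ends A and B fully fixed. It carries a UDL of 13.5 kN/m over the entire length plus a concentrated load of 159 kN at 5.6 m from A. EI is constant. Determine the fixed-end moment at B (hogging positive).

M_B = 259 kN·m

Release both end moments; the primary structure is a simply-supported span AB with redundants M_A and M_B.
On the primary (simply-supported) span, the end slopes from the loading are:
  at A: UDL 13.5: wL³/(24EI) = 288/EI
  at B: UDL 13.5: wL³/(24EI) = 288/EI
  at A: point load 159 at a = 5.6: Pab(L + b)/(6LEI) = 463/EI
  at B: point load 159 at a = 5.6: Pab(L + a)/(6LEI) = 605.5/EI
  θ_A0 = 751/EI,  θ_B0 = 893.5/EI
Flexibility coefficients: a unit moment at one end gives L/(3EI) there and L/(6EI) at the far end, so f₁₁ = f₂₂ = 2.667/EI and f₁₂ = f₂₁ = 1.333/EI.
Compatibility — zero rotation at each built-in end:
  2.667 M_A + 1.333 M_B = 751
  1.333 M_A + 2.667 M_B = 893.5
Solving the pair gives M_A = 152.1 kN·m and M_B = 259 kN·m (hogging).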